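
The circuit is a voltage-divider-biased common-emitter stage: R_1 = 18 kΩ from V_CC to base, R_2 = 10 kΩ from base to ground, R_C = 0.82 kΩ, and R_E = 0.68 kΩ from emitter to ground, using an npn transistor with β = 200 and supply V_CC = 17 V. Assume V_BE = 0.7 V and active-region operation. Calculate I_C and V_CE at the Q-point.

I_C ≈ 7.5 mA, V_CE ≈ 5.7 V

Thevenize the base divider: V_Th = V_CC·R_2/(R_1+R_2) = 17×10/28 = 6.07 V, R_Th = R_1‖R_2 = 6.43 kΩ.
Base-emitter loop: V_Th = I_B·R_Th + V_BE + (β+1)I_B·R_E, so I_B = (6.07 − 0.7) / (6.43 + 201×0.68) = 0.0375 mA.
I_C = β·I_B = 200×0.0375 = 7.51 mA, and I_E = (β+1)I_B = 7.54 mA.
V_CE = V_CC − I_C·R_C − I_E·R_E = 17 − 7.51×0.82 − 7.54×0.68 = 5.71 V.
V_CE = 5.71 V > 0.2 V confirms active-region operation.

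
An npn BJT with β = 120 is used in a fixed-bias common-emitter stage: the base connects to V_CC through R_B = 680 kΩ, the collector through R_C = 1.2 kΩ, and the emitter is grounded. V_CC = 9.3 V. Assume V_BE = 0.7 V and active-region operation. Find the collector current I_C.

Base loop: V_CC = I_B·R_B + V_BE, so I_B = (9.3 − 0.7)/680 kΩ = 0.0126 mA.
In the active region I_C = β·I_B = 120 × 0.0126 = 1.52 mA.
Collector loop: V_CE = V_CC − I_C·R_C = 9.3 − 1.52×1.2 = 7.48 V.
Since V_CE = 7.48 V > V_CE(sat) ≈ 0.2 V, the transistor is in the active region as assumed.

I_C ≈ 1.5 mA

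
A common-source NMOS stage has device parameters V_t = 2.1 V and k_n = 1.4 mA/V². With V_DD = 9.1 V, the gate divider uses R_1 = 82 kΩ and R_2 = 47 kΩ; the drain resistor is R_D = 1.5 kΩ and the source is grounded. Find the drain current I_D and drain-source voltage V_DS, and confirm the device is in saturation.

I_D ≈ 1 mA, V_DS ≈ 7.5 V

V_G = V_DD·R_2/(R_1+R_2) = 9.1×47/129 = 3.32 V. With the source grounded, V_GS = V_G = 3.32 V.
Assume saturation: I_D = (k_n/2)(V_GS − V_t)² = (1.4/2)×(3.32 − 2.1)² = 0.7×1.22² = 1.03 mA.
V_DS = V_DD − I_D·R_D = 9.1 − 1.03×1.5 = 7.55 V.
Saturation requires V_DS ≥ V_GS − V_t = 1.22 V; 7.55 ≥ 1.22 ✓.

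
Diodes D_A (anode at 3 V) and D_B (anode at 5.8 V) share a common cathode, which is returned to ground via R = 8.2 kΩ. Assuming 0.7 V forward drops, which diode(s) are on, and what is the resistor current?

Assume both conduct. Then node N would need to be at both 3−0.7 = 2.3 V and 5.8−0.7 = 5.1 V, which is impossible.
Assume only D_B conducts: V_N = 5.8 − 0.7 = 5.1 V, so I_R = 5.1/8.2 = 0.622 mA.
Check D_A: its anode-to-cathode voltage is 3 − 5.1 = -2.1 V < 0.7 V, so it is off. The assumption is consistent.

Only D_B conducts; I_R ≈ 0.62 mA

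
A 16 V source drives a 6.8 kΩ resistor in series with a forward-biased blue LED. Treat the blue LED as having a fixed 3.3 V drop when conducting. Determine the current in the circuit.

KVL around the loop: 16 = V_D + I·R = 3.3 + I × 6.8 kΩ.
So I = (16 − 3.3) / 6.8 kΩ = 12.7 / 6.8 = 1.87 mA.

I ≈ 1.9 mA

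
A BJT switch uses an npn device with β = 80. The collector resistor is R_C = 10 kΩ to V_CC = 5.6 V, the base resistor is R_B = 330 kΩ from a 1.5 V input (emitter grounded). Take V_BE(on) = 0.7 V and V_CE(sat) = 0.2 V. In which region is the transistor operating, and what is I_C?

active; I_C ≈ 0.19 mA

Assume active. Base-emitter loop: I_B = (V_BB − V_BE)/R_B = (1.5 − 0.7)/330 = 0.00242 mA.
I_C = β·I_B = 80×0.00242 = 0.194 mA.
V_CE = V_CC − I_C·R_C = 5.6 − 0.194×10 = 3.66 V > V_CE(sat), so the active-region assumption holds.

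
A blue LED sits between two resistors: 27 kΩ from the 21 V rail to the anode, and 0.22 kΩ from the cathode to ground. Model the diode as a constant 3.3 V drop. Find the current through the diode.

The two resistors are in series with the diode, so KVL gives 21 = I·27 + 3.3 + I·0.22.
I = (21 − 3.3) / (27 + 0.22) kΩ = 17.7 / 27.2 = 0.65 mA.

I ≈ 0.65 mA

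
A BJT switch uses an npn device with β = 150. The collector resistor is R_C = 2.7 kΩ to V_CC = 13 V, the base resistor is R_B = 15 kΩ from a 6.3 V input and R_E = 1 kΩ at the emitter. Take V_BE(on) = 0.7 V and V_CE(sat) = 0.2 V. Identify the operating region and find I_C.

saturation; I_C ≈ 3.4 mA

Assume active: I_B = (6.3 − 0.7)/(15 + 151×1) = 0.0337 mA, I_C = β·I_B = 5.06 mA.
Then V_CE = 13 − 5.06×2.7 − 5.09×1 = -5.76 V < 0.2 V — the active assumption fails.
Re-solve with V_CE = 0.2 V. KCL at the emitter: V_E/R_E = (V_BB−0.7−V_E)/R_B + (V_CC−0.2−V_E)/R_C, giving V_E = 3.56 V.
I_C = (V_CC − 0.2 − V_E)/R_C = (12.8 − 3.56)/2.7 = 3.42 mA.
Check: I_B = (5.6 − 3.56)/15 = 0.136 mA, and β·I_B = 20.4 mA > I_C, confirming saturation.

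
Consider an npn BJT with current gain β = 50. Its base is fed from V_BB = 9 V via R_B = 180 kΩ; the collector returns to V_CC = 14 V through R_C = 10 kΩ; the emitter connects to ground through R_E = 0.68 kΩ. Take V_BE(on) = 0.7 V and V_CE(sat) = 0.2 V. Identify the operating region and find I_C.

saturation; I_C ≈ 1.3 mA

Assume active: I_B = (9 − 0.7)/(180 + 51×0.68) = 0.0387 mA, I_C = β·I_B = 1.93 mA.
Then V_CE = 14 − 1.93×10 − 1.97×0.68 = -6.67 V < 0.2 V — the active assumption fails.
Re-solve with V_CE = 0.2 V. KCL at the emitter: V_E/R_E = (V_BB−0.7−V_E)/R_B + (V_CC−0.2−V_E)/R_C, giving V_E = 0.905 V.
I_C = (V_CC − 0.2 − V_E)/R_C = (13.8 − 0.905)/10 = 1.29 mA.
Check: I_B = (8.3 − 0.905)/180 = 0.0411 mA, and β·I_B = 2.05 mA > I_C, confirming saturation.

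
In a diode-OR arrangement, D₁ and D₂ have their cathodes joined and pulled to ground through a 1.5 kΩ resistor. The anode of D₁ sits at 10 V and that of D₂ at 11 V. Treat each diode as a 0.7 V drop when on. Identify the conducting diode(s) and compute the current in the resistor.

Assume both conduct. Then node N would need to be at both 10−0.7 = 9.3 V and 11−0.7 = 10.3 V, which is impossible.
Assume only D₂ conducts: V_N = 11 − 0.7 = 10.3 V, so I_R = 10.3/1.5 = 6.87 mA.
Check D₁: its anode-to-cathode voltage is 10 − 10.3 = -0.3 V < 0.7 V, so it is off. The assumption is consistent.

Only D₂ conducts; I_R ≈ 6.9 mA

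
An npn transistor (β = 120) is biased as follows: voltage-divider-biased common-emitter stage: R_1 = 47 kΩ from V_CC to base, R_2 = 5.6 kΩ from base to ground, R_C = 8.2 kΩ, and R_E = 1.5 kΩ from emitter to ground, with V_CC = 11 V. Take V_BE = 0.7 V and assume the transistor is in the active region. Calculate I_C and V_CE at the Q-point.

Thevenize the base divider: V_Th = V_CC·R_2/(R_1+R_2) = 11×5.6/52.6 = 1.17 V, R_Th = R_1‖R_2 = 5 kΩ.
Base-emitter loop: V_Th = I_B·R_Th + V_BE + (β+1)I_B·R_E, so I_B = (1.17 − 0.7) / (5 + 121×1.5) = 0.00253 mA.
I_C = β·I_B = 120×0.00253 = 0.303 mA, and I_E = (β+1)I_B = 0.306 mA.
V_CE = V_CC − I_C·R_C − I_E·R_E = 11 − 0.303×8.2 − 0.306×1.5 = 8.06 V.
V_CE = 8.06 V > 0.2 V confirms active-region operation.

I_C ≈ 0.3 mA, V_CE ≈ 8.1 V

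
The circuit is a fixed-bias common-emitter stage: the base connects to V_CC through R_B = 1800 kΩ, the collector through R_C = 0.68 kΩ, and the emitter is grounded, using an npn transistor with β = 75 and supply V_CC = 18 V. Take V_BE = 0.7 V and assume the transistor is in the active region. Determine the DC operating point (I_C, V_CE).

I_C ≈ 0.72 mA, V_CE ≈ 18 V

Base loop: V_CC = I_B·R_B + V_BE, so I_B = (18 − 0.7)/1800 kΩ = 0.00961 mA.
In the active region I_C = β·I_B = 75 × 0.00961 = 0.721 mA.
Collector loop: V_CE = V_CC − I_C·R_C = 18 − 0.721×0.68 = 17.5 V.
Since V_CE = 17.5 V > V_CE(sat) ≈ 0.2 V, the transistor is in the active region as assumed.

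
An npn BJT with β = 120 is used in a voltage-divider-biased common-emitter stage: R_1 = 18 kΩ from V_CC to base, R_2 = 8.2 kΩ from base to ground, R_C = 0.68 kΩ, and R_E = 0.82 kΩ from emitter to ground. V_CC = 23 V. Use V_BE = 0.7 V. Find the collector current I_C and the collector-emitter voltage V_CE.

Thevenize the base divider: V_Th = V_CC·R_2/(R_1+R_2) = 23×8.2/26.2 = 7.2 V, R_Th = R_1‖R_2 = 5.63 kΩ.
Base-emitter loop: V_Th = I_B·R_Th + V_BE + (β+1)I_B·R_E, so I_B = (7.2 − 0.7) / (5.63 + 121×0.82) = 0.062 mA.
I_C = β·I_B = 120×0.062 = 7.44 mA, and I_E = (β+1)I_B = 7.5 mA.
V_CE = V_CC − I_C·R_C − I_E·R_E = 23 − 7.44×0.68 − 7.5×0.82 = 11.8 V.
V_CE = 11.8 V > 0.2 V confirms active-region operation.

I_C ≈ 7.4 mA, V_CE ≈ 12 V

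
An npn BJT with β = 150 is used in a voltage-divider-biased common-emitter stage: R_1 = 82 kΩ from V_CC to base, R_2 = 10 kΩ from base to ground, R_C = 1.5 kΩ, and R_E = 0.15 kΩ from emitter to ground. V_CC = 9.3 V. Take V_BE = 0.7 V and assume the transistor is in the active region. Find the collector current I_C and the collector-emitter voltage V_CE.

I_C ≈ 1.5 mA, V_CE ≈ 6.9 V

Thevenize the base divider: V_Th = V_CC·R_2/(R_1+R_2) = 9.3×10/92 = 1.01 V, R_Th = R_1‖R_2 = 8.91 kΩ.
Base-emitter loop: V_Th = I_B·R_Th + V_BE + (β+1)I_B·R_E, so I_B = (1.01 − 0.7) / (8.91 + 151×0.15) = 0.00985 mA.
I_C = β·I_B = 150×0.00985 = 1.48 mA, and I_E = (β+1)I_B = 1.49 mA.
V_CE = V_CC − I_C·R_C − I_E·R_E = 9.3 − 1.48×1.5 − 1.49×0.15 = 6.86 V.
V_CE = 6.86 V > 0.2 V confirms active-region operation.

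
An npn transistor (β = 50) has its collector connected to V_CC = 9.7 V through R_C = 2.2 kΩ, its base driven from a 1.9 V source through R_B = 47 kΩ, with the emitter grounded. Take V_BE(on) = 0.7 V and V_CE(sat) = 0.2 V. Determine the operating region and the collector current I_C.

active; I_C ≈ 1.3 mA

Assume active. Base-emitter loop: I_B = (V_BB − V_BE)/R_B = (1.9 − 0.7)/47 = 0.0255 mA.
I_C = β·I_B = 50×0.0255 = 1.28 mA.
V_CE = V_CC − I_C·R_C = 9.7 − 1.28×2.2 = 6.89 V > V_CE(sat), so the active-region assumption holds.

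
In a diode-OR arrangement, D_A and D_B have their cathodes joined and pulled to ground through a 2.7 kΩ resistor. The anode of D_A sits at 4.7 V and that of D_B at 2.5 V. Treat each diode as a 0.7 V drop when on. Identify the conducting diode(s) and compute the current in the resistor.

Assume both conduct. Then node N would need to be at both 4.7−0.7 = 4 V and 2.5−0.7 = 1.8 V, which is impossible.
Assume only D_A conducts: V_N = 4.7 − 0.7 = 4 V, so I_R = 4/2.7 = 1.48 mA.
Check D_B: its anode-to-cathode voltage is 2.5 − 4 = -1.5 V < 0.7 V, so it is off. The assumption is consistent.

Only D_A conducts; I_R ≈ 1.5 mA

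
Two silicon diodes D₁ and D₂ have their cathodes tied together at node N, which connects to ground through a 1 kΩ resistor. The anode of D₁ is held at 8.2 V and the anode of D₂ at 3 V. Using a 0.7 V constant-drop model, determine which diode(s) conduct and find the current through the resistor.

Only D₁ conducts; I_R ≈ 7.5 mA

Assume both conduct. Then node N would need to be at both 8.2−0.7 = 7.5 V and 3−0.7 = 2.3 V, which is impossible.
Assume only D₁ conducts: V_N = 8.2 − 0.7 = 7.5 V, so I_R = 7.5/1 = 7.5 mA.
Check D₂: its anode-to-cathode voltage is 3 − 7.5 = -4.5 V < 0.7 V, so it is off. The assumption is consistent.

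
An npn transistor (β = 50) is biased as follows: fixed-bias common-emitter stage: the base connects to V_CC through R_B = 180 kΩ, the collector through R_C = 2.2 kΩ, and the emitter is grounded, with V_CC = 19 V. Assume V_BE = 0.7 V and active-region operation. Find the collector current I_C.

I_C ≈ 5.1 mA

Base loop: V_CC = I_B·R_B + V_BE, so I_B = (19 − 0.7)/180 kΩ = 0.102 mA.
In the active region I_C = β·I_B = 50 × 0.102 = 5.08 mA.
Collector loop: V_CE = V_CC − I_C·R_C = 19 − 5.08×2.2 = 7.82 V.
Since V_CE = 7.82 V > V_CE(sat) ≈ 0.2 V, the transistor is in the active region as assumed.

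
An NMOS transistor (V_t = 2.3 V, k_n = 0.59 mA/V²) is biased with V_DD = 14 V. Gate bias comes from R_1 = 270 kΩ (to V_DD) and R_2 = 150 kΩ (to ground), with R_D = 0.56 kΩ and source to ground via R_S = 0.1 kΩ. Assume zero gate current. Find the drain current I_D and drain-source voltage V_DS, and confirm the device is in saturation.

V_G = V_DD·R_2/(R_1+R_2) = 14×150/420 = 5 V.
Assume saturation: I_D = (k_n/2)(V_GS − V_t)² with V_GS = V_G − I_D·R_S = 5 − 0.1·I_D.
Substituting gives 0.00295·I_D² − 1.16·I_D + 2.15 = 0, with roots I_D = 1.86 or 391 mA.
The root I_D = 391 mA gives V_GS = -34.1 V ≤ V_t, so take I_D = 1.86 mA.
Then V_GS = 4.81 V and V_DS = V_DD − I_D(R_D+R_S) = 14 − 1.86×0.66 = 12.8 V.
Saturation requires V_DS ≥ V_GS − V_t = 2.51 V; 12.8 ≥ 2.51 ✓.

I_D ≈ 1.9 mA, V_DS ≈ 13 V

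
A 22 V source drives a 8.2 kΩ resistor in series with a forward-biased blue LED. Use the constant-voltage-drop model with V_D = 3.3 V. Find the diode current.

I ≈ 2.3 mA

KVL around the loop: 22 = V_D + I·R = 3.3 + I × 8.2 kΩ.
So I = (22 − 3.3) / 8.2 kΩ = 18.7 / 8.2 = 2.28 mA.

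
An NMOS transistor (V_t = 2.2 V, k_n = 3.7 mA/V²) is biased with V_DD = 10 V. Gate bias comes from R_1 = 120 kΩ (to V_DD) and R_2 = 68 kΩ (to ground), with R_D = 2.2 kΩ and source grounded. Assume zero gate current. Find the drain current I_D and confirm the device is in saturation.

I_D ≈ 3.7 mA

V_G = V_DD·R_2/(R_1+R_2) = 10×68/188 = 3.62 V. With the source grounded, V_GS = V_G = 3.62 V.
Assume saturation: I_D = (k_n/2)(V_GS − V_t)² = (3.7/2)×(3.62 − 2.2)² = 1.85×1.42² = 3.71 mA.
V_DS = V_DD − I_D·R_D = 10 − 3.71×2.2 = 1.83 V.
Saturation requires V_DS ≥ V_GS − V_t = 1.42 V; 1.83 ≥ 1.42 ✓.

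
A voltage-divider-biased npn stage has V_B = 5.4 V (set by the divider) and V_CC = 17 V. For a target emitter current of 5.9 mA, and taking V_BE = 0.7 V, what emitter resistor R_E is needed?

R_E ≈ 0.8 kΩ

V_E = V_B − V_BE = 5.4 − 0.7 = 4.7 V.
R_E = V_E / I_E = 4.7 / 5.9 = 0.797 kΩ.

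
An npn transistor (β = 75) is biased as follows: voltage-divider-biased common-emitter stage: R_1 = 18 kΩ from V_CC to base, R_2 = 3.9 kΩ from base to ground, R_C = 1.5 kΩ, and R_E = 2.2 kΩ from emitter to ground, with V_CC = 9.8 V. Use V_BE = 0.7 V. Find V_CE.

Thevenize the base divider: V_Th = V_CC·R_2/(R_1+R_2) = 9.8×3.9/21.9 = 1.75 V, R_Th = R_1‖R_2 = 3.21 kΩ.
Base-emitter loop: V_Th = I_B·R_Th + V_BE + (β+1)I_B·R_E, so I_B = (1.75 − 0.7) / (3.21 + 76×2.2) = 0.00613 mA.
I_C = β·I_B = 75×0.00613 = 0.46 mA, and I_E = (β+1)I_B = 0.466 mA.
V_CE = V_CC − I_C·R_C − I_E·R_E = 9.8 − 0.46×1.5 − 0.466×2.2 = 8.08 V.
V_CE = 8.08 V > 0.2 V confirms active-region operation.

V_CE ≈ 8.1 V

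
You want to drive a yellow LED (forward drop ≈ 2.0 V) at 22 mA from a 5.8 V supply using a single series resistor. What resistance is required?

R ≈ 0.17 kΩ

The resistor drops V_S − V_D = 5.8 − 2.0 = 3.8 V at 22 mA.
R = 3.8 V / 22 mA = 0.173 kΩ.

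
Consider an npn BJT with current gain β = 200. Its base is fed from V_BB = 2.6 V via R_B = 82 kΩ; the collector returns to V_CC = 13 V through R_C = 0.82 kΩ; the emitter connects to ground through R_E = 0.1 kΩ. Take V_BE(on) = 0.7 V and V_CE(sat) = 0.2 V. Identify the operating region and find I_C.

Assume active. Base-emitter loop: I_B = (V_BB − V_BE)/(R_B + (β+1)R_E) = (2.6 − 0.7)/(82 + 201×0.1) = 0.0186 mA.
I_C = β·I_B = 200×0.0186 = 3.72 mA.
V_CE = V_CC − I_C·R_C − I_E·R_E = 13 − 3.72×0.82 − 3.74×0.1 = 9.57 V > V_CE(sat), so the active-region assumption holds.

active; I_C ≈ 3.7 mA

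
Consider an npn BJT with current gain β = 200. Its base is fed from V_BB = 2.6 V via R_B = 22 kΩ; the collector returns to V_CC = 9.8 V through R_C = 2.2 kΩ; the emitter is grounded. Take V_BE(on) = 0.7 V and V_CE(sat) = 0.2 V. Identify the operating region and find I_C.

Assume active: I_B = (2.6 − 0.7)/22 = 0.0864 mA, giving I_C = β·I_B = 17.3 mA.
But then V_CE = 9.8 − 17.3×2.2 = -28.2 V < V_CE(sat) = 0.2 V — impossible in the active region.
So the transistor is saturated. With V_CE = 0.2 V, I_C = (V_CC − 0.2)/R_C = 9.6/2.2 = 4.36 mA.
Check: β·I_B = 17.3 mA > I_C = 4.36 mA, confirming saturation.

saturation; I_C ≈ 4.4 mA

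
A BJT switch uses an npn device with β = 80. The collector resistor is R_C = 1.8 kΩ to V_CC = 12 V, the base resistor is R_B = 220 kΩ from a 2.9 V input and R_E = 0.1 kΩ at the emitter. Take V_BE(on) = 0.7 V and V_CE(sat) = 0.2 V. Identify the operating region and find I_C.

active; I_C ≈ 0.77 mA

Assume active. Base-emitter loop: I_B = (V_BB − V_BE)/(R_B + (β+1)R_E) = (2.9 − 0.7)/(220 + 81×0.1) = 0.00964 mA.
I_C = β·I_B = 80×0.00964 = 0.772 mA.
V_CE = V_CC − I_C·R_C − I_E·R_E = 12 − 0.772×1.8 − 0.781×0.1 = 10.5 V > V_CE(sat), so the active-region assumption holds.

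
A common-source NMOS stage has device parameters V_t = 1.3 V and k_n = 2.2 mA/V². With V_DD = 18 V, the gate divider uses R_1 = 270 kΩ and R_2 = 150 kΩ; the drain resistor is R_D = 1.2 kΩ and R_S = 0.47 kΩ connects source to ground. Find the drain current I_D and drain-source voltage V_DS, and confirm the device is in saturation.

I_D ≈ 6 mA, V_DS ≈ 8 V

V_G = V_DD·R_2/(R_1+R_2) = 18×150/420 = 6.43 V.
Assume saturation: I_D = (k_n/2)(V_GS − V_t)² with V_GS = V_G − I_D·R_S = 6.43 − 0.47·I_D.
Substituting gives 0.243·I_D² − 6.3·I_D + 28.9 = 0, with roots I_D = 5.96 or 20 mA.
The root I_D = 20 mA gives V_GS = -2.96 V ≤ V_t, so take I_D = 5.96 mA.
Then V_GS = 3.63 V and V_DS = V_DD − I_D(R_D+R_S) = 18 − 5.96×1.67 = 8.05 V.
Saturation requires V_DS ≥ V_GS − V_t = 2.33 V; 8.05 ≥ 2.33 ✓.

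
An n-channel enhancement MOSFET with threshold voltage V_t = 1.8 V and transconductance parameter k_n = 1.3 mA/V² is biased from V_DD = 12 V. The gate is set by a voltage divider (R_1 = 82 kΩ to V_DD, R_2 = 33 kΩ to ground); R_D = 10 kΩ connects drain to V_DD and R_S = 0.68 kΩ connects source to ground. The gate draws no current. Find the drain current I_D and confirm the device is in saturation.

V_G = V_DD·R_2/(R_1+R_2) = 12×33/115 = 3.44 V.
Assume saturation: I_D = (k_n/2)(V_GS − V_t)² with V_GS = V_G − I_D·R_S = 3.44 − 0.68·I_D.
Substituting gives 0.301·I_D² − 2.45·I_D + 1.76 = 0, with roots I_D = 0.793 or 7.37 mA.
The root I_D = 7.37 mA gives V_GS = -1.57 V ≤ V_t, so take I_D = 0.793 mA.
Then V_GS = 2.9 V and V_DS = V_DD − I_D(R_D+R_S) = 12 − 0.793×10.7 = 3.53 V.
Saturation requires V_DS ≥ V_GS − V_t = 1.1 V; 3.53 ≥ 1.1 ✓.

I_D ≈ 0.79 mA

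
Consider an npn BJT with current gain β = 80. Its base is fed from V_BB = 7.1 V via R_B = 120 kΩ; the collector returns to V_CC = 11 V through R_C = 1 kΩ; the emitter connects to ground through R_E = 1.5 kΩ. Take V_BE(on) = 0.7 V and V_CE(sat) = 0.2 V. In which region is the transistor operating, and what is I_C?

Assume active. Base-emitter loop: I_B = (V_BB − V_BE)/(R_B + (β+1)R_E) = (7.1 − 0.7)/(120 + 81×1.5) = 0.0265 mA.
I_C = β·I_B = 80×0.0265 = 2.12 mA.
V_CE = V_CC − I_C·R_C − I_E·R_E = 11 − 2.12×1 − 2.15×1.5 = 5.66 V > V_CE(sat), so the active-region assumption holds.

active; I_C ≈ 2.1 mA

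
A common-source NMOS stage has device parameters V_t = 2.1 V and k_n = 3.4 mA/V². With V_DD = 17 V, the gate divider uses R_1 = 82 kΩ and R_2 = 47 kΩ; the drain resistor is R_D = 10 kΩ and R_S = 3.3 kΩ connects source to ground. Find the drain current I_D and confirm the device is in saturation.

I_D ≈ 1 mA

V_G = V_DD·R_2/(R_1+R_2) = 17×47/129 = 6.19 V.
Assume saturation: I_D = (k_n/2)(V_GS − V_t)² with V_GS = V_G − I_D·R_S = 6.19 − 3.3·I_D.
Substituting gives 18.5·I_D² − 46.9·I_D + 28.5 = 0, with roots I_D = 1.01 or 1.53 mA.
The root I_D = 1.53 mA gives V_GS = 1.15 V ≤ V_t, so take I_D = 1.01 mA.
Then V_GS = 2.87 V and V_DS = V_DD − I_D(R_D+R_S) = 17 − 1.01×13.3 = 3.6 V.
Saturation requires V_DS ≥ V_GS − V_t = 0.77 V; 3.6 ≥ 0.77 ✓.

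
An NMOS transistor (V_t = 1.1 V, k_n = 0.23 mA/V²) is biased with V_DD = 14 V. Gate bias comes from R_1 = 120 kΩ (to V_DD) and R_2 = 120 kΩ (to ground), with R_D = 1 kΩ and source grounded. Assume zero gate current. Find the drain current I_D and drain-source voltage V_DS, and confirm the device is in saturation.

I_D ≈ 4 mA, V_DS ≈ 10 V

V_G = V_DD·R_2/(R_1+R_2) = 14×120/240 = 7 V. With the source grounded, V_GS = V_G = 7 V.
Assume saturation: I_D = (k_n/2)(V_GS − V_t)² = (0.23/2)×(7 − 1.1)² = 0.115×5.9² = 4 mA.
V_DS = V_DD − I_D·R_D = 14 − 4×1 = 10 V.
Saturation requires V_DS ≥ V_GS − V_t = 5.9 V; 10 ≥ 5.9 ✓.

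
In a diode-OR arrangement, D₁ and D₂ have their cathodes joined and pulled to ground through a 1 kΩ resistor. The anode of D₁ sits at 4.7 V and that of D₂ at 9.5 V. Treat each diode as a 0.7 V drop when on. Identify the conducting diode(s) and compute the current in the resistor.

Assume both conduct. Then node N would need to be at both 4.7−0.7 = 4 V and 9.5−0.7 = 8.8 V, which is impossible.
Assume only D₂ conducts: V_N = 9.5 − 0.7 = 8.8 V, so I_R = 8.8/1 = 8.8 mA.
Check D₁: its anode-to-cathode voltage is 4.7 − 8.8 = -4.1 V < 0.7 V, so it is off. The assumption is consistent.

Only D₂ conducts; I_R ≈ 8.8 mA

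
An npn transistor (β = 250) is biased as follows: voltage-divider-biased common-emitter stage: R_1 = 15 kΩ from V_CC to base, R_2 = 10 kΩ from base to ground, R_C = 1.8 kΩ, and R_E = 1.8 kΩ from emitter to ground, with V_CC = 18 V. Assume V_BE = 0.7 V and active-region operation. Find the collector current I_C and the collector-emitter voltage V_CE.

Thevenize the base divider: V_Th = V_CC·R_2/(R_1+R_2) = 18×10/25 = 7.2 V, R_Th = R_1‖R_2 = 6 kΩ.
Base-emitter loop: V_Th = I_B·R_Th + V_BE + (β+1)I_B·R_E, so I_B = (7.2 − 0.7) / (6 + 251×1.8) = 0.0142 mA.
I_C = β·I_B = 250×0.0142 = 3.55 mA, and I_E = (β+1)I_B = 3.56 mA.
V_CE = V_CC − I_C·R_C − I_E·R_E = 18 − 3.55×1.8 − 3.56×1.8 = 5.2 V.
V_CE = 5.2 V > 0.2 V confirms active-region operation.

I_C ≈ 3.5 mA, V_CE ≈ 5.2 V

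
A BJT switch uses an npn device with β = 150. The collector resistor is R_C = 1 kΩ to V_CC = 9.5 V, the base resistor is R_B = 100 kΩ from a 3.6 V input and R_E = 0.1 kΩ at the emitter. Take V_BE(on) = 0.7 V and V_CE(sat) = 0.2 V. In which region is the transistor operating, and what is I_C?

Assume active. Base-emitter loop: I_B = (V_BB − V_BE)/(R_B + (β+1)R_E) = (3.6 − 0.7)/(100 + 151×0.1) = 0.0252 mA.
I_C = β·I_B = 150×0.0252 = 3.78 mA.
V_CE = V_CC − I_C·R_C − I_E·R_E = 9.5 − 3.78×1 − 3.8×0.1 = 5.34 V > V_CE(sat), so the active-region assumption holds.

active; I_C ≈ 3.8 mA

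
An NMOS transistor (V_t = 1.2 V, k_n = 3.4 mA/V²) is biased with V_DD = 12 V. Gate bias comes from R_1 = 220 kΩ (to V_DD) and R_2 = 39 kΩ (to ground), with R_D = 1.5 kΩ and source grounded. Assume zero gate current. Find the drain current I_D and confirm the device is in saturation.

V_G = V_DD·R_2/(R_1+R_2) = 12×39/259 = 1.81 V. With the source grounded, V_GS = V_G = 1.81 V.
Assume saturation: I_D = (k_n/2)(V_GS − V_t)² = (3.4/2)×(1.81 − 1.2)² = 1.7×0.607² = 0.626 mA.
V_DS = V_DD − I_D·R_D = 12 − 0.626×1.5 = 11.1 V.
Saturation requires V_DS ≥ V_GS − V_t = 0.607 V; 11.1 ≥ 0.607 ✓.

I_D ≈ 0.63 mA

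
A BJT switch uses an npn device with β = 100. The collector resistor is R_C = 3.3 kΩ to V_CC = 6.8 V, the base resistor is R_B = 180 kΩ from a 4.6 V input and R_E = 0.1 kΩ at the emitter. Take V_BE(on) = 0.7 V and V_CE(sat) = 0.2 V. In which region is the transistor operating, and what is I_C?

saturation; I_C ≈ 1.9 mA

Assume active: I_B = (4.6 − 0.7)/(180 + 101×0.1) = 0.0205 mA, I_C = β·I_B = 2.05 mA.
Then V_CE = 6.8 − 2.05×3.3 − 2.07×0.1 = -0.177 V < 0.2 V — the active assumption fails.
Re-solve with V_CE = 0.2 V. KCL at the emitter: V_E/R_E = (V_BB−0.7−V_E)/R_B + (V_CC−0.2−V_E)/R_C, giving V_E = 0.196 V.
I_C = (V_CC − 0.2 − V_E)/R_C = (6.6 − 0.196)/3.3 = 1.94 mA.
Check: I_B = (3.9 − 0.196)/180 = 0.0206 mA, and β·I_B = 2.06 mA > I_C, confirming saturation.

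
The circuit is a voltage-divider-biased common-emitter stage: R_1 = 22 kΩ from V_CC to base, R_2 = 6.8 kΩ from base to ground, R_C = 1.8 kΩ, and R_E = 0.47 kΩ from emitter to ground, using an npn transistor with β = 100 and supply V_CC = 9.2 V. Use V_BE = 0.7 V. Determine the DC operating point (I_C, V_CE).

Thevenize the base divider: V_Th = V_CC·R_2/(R_1+R_2) = 9.2×6.8/28.8 = 2.17 V, R_Th = R_1‖R_2 = 5.19 kΩ.
Base-emitter loop: V_Th = I_B·R_Th + V_BE + (β+1)I_B·R_E, so I_B = (2.17 − 0.7) / (5.19 + 101×0.47) = 0.028 mA.
I_C = β·I_B = 100×0.028 = 2.8 mA, and I_E = (β+1)I_B = 2.82 mA.
V_CE = V_CC − I_C·R_C − I_E·R_E = 9.2 − 2.8×1.8 − 2.82×0.47 = 2.84 V.
V_CE = 2.84 V > 0.2 V confirms active-region operation.

I_C ≈ 2.8 mA, V_CE ≈ 2.8 V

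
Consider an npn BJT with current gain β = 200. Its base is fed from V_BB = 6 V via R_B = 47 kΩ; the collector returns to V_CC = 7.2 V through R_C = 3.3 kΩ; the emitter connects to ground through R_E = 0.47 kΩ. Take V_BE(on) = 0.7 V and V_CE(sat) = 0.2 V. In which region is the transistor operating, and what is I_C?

Assume active: I_B = (6 − 0.7)/(47 + 201×0.47) = 0.0375 mA, I_C = β·I_B = 7.49 mA.
Then V_CE = 7.2 − 7.49×3.3 − 7.53×0.47 = -21.1 V < 0.2 V — the active assumption fails.
Re-solve with V_CE = 0.2 V. KCL at the emitter: V_E/R_E = (V_BB−0.7−V_E)/R_B + (V_CC−0.2−V_E)/R_C, giving V_E = 0.911 V.
I_C = (V_CC − 0.2 − V_E)/R_C = (7 − 0.911)/3.3 = 1.85 mA.
Check: I_B = (5.3 − 0.911)/47 = 0.0934 mA, and β·I_B = 18.7 mA > I_C, confirming saturation.

saturation; I_C ≈ 1.8 mA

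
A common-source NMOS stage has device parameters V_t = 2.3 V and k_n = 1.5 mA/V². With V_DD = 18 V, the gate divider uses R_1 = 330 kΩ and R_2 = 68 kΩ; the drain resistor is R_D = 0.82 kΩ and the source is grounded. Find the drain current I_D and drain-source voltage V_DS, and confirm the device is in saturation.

I_D ≈ 0.45 mA, V_DS ≈ 18 V

V_G = V_DD·R_2/(R_1+R_2) = 18×68/398 = 3.08 V. With the source grounded, V_GS = V_G = 3.08 V.
Assume saturation: I_D = (k_n/2)(V_GS − V_t)² = (1.5/2)×(3.08 − 2.3)² = 0.75×0.775² = 0.451 mA.
V_DS = V_DD − I_D·R_D = 18 − 0.451×0.82 = 17.6 V.
Saturation requires V_DS ≥ V_GS − V_t = 0.775 V; 17.6 ≥ 0.775 ✓.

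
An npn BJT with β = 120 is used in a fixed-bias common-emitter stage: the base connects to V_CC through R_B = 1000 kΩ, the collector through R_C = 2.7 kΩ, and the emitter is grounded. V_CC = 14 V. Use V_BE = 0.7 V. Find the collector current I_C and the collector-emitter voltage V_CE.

Base loop: V_CC = I_B·R_B + V_BE, so I_B = (14 − 0.7)/1000 kΩ = 0.0133 mA.
In the active region I_C = β·I_B = 120 × 0.0133 = 1.6 mA.
Collector loop: V_CE = V_CC − I_C·R_C = 14 − 1.6×2.7 = 9.69 V.
Since V_CE = 9.69 V > V_CE(sat) ≈ 0.2 V, the transistor is in the active region as assumed.

I_C ≈ 1.6 mA, V_CE ≈ 9.7 V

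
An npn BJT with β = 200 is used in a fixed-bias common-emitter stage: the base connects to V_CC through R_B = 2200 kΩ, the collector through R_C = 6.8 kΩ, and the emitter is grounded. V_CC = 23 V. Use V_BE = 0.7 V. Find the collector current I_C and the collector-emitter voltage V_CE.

I_C ≈ 2 mA, V_CE ≈ 9.2 V

Base loop: V_CC = I_B·R_B + V_BE, so I_B = (23 − 0.7)/2200 kΩ = 0.0101 mA.
In the active region I_C = β·I_B = 200 × 0.0101 = 2.03 mA.
Collector loop: V_CE = V_CC − I_C·R_C = 23 − 2.03×6.8 = 9.21 V.
Since V_CE = 9.21 V > V_CE(sat) ≈ 0.2 V, the transistor is in the active region as assumed.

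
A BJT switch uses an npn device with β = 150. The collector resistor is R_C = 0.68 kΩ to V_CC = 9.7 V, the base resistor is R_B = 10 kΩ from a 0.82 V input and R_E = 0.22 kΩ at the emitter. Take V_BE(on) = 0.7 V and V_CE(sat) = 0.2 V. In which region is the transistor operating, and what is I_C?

Assume active. Base-emitter loop: I_B = (V_BB − V_BE)/(R_B + (β+1)R_E) = (0.82 − 0.7)/(10 + 151×0.22) = 0.00278 mA.
I_C = β·I_B = 150×0.00278 = 0.416 mA.
V_CE = V_CC − I_C·R_C − I_E·R_E = 9.7 − 0.416×0.68 − 0.419×0.22 = 9.32 V > V_CE(sat), so the active-region assumption holds.

active; I_C ≈ 0.42 mA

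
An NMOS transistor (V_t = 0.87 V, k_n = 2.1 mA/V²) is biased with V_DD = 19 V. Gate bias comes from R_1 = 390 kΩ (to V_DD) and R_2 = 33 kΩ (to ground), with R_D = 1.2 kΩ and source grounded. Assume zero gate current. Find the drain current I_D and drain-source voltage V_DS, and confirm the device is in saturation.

V_G = V_DD·R_2/(R_1+R_2) = 19×33/423 = 1.48 V. With the source grounded, V_GS = V_G = 1.48 V.
Assume saturation: I_D = (k_n/2)(V_GS − V_t)² = (2.1/2)×(1.48 − 0.87)² = 1.05×0.612² = 0.394 mA.
V_DS = V_DD − I_D·R_D = 19 − 0.394×1.2 = 18.5 V.
Saturation requires V_DS ≥ V_GS − V_t = 0.612 V; 18.5 ≥ 0.612 ✓.

I_D ≈ 0.39 mA, V_DS ≈ 19 V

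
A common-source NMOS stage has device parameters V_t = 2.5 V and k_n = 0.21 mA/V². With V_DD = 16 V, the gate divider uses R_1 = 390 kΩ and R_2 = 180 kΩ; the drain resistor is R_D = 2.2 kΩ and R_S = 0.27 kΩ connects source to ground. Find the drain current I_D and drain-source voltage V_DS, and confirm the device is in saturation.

V_G = V_DD·R_2/(R_1+R_2) = 16×180/570 = 5.05 V.
Assume saturation: I_D = (k_n/2)(V_GS − V_t)² with V_GS = V_G − I_D·R_S = 5.05 − 0.27·I_D.
Substituting gives 0.00765·I_D² − 1.14·I_D + 0.684 = 0, with roots I_D = 0.6 or 149 mA.
The root I_D = 149 mA gives V_GS = -35.2 V ≤ V_t, so take I_D = 0.6 mA.
Then V_GS = 4.89 V and V_DS = V_DD − I_D(R_D+R_S) = 16 − 0.6×2.47 = 14.5 V.
Saturation requires V_DS ≥ V_GS − V_t = 2.39 V; 14.5 ≥ 2.39 ✓.

I_D ≈ 0.6 mA, V_DS ≈ 15 V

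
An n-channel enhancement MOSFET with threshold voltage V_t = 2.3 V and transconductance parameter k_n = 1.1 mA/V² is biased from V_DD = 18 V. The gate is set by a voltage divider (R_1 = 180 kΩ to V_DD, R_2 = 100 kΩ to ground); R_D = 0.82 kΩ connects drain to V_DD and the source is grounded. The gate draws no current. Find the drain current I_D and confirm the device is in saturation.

I_D ≈ 9.4 mA

V_G = V_DD·R_2/(R_1+R_2) = 18×100/280 = 6.43 V. With the source grounded, V_GS = V_G = 6.43 V.
Assume saturation: I_D = (k_n/2)(V_GS − V_t)² = (1.1/2)×(6.43 − 2.3)² = 0.55×4.13² = 9.37 mA.
V_DS = V_DD − I_D·R_D = 18 − 9.37×0.82 = 10.3 V.
Saturation requires V_DS ≥ V_GS − V_t = 4.13 V; 10.3 ≥ 4.13 ✓.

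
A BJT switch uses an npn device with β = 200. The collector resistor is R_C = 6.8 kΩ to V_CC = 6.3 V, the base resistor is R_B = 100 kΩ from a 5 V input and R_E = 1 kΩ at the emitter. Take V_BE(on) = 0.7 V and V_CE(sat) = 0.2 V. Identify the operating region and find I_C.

Assume active: I_B = (5 − 0.7)/(100 + 201×1) = 0.0143 mA, I_C = β·I_B = 2.86 mA.
Then V_CE = 6.3 − 2.86×6.8 − 2.87×1 = -16 V < 0.2 V — the active assumption fails.
Re-solve with V_CE = 0.2 V. KCL at the emitter: V_E/R_E = (V_BB−0.7−V_E)/R_B + (V_CC−0.2−V_E)/R_C, giving V_E = 0.812 V.
I_C = (V_CC − 0.2 − V_E)/R_C = (6.1 − 0.812)/6.8 = 0.778 mA.
Check: I_B = (4.3 − 0.812)/100 = 0.0349 mA, and β·I_B = 6.98 mA > I_C, confirming saturation.

saturation; I_C ≈ 0.78 mA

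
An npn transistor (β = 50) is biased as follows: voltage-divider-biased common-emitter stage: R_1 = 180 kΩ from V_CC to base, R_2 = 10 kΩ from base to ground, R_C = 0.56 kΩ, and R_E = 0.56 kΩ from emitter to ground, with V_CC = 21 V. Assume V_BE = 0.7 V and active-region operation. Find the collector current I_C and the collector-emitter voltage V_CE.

I_C ≈ 0.53 mA, V_CE ≈ 20 V

Thevenize the base divider: V_Th = V_CC·R_2/(R_1+R_2) = 21×10/190 = 1.11 V, R_Th = R_1‖R_2 = 9.47 kΩ.
Base-emitter loop: V_Th = I_B·R_Th + V_BE + (β+1)I_B·R_E, so I_B = (1.11 − 0.7) / (9.47 + 51×0.56) = 0.0107 mA.
I_C = β·I_B = 50×0.0107 = 0.533 mA, and I_E = (β+1)I_B = 0.543 mA.
V_CE = V_CC − I_C·R_C − I_E·R_E = 21 − 0.533×0.56 − 0.543×0.56 = 20.4 V.
V_CE = 20.4 V > 0.2 V confirms active-region operation.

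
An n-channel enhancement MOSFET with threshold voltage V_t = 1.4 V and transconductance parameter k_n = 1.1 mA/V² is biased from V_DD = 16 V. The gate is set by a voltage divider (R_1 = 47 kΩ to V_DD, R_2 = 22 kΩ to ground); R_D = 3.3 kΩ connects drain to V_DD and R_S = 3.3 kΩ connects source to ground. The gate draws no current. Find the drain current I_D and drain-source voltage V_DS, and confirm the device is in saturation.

V_G = V_DD·R_2/(R_1+R_2) = 16×22/69 = 5.1 V.
Assume saturation: I_D = (k_n/2)(V_GS − V_t)² with V_GS = V_G − I_D·R_S = 5.1 − 3.3·I_D.
Substituting gives 5.99·I_D² − 14.4·I_D + 7.54 = 0, with roots I_D = 0.764 or 1.65 mA.
The root I_D = 1.65 mA gives V_GS = -0.33 V ≤ V_t, so take I_D = 0.764 mA.
Then V_GS = 2.58 V and V_DS = V_DD − I_D(R_D+R_S) = 16 − 0.764×6.6 = 11 V.
Saturation requires V_DS ≥ V_GS − V_t = 1.18 V; 11 ≥ 1.18 ✓.

I_D ≈ 0.76 mA, V_DS ≈ 11 V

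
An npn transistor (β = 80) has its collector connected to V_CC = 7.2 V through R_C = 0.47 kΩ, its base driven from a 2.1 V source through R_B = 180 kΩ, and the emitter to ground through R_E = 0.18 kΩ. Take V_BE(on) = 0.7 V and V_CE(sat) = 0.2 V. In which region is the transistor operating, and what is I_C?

active; I_C ≈ 0.58 mA

Assume active. Base-emitter loop: I_B = (V_BB − V_BE)/(R_B + (β+1)R_E) = (2.1 − 0.7)/(180 + 81×0.18) = 0.00719 mA.
I_C = β·I_B = 80×0.00719 = 0.576 mA.
V_CE = V_CC − I_C·R_C − I_E·R_E = 7.2 − 0.576×0.47 − 0.583×0.18 = 6.82 V > V_CE(sat), so the active-region assumption holds.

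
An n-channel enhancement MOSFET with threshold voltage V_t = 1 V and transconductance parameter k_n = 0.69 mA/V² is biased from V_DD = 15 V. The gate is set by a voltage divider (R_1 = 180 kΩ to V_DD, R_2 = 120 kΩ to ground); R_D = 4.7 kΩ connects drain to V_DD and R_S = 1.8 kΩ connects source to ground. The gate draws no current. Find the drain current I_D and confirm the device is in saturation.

I_D ≈ 1.6 mA

V_G = V_DD·R_2/(R_1+R_2) = 15×120/300 = 6 V.
Assume saturation: I_D = (k_n/2)(V_GS − V_t)² with V_GS = V_G − I_D·R_S = 6 − 1.8·I_D.
Substituting gives 1.12·I_D² − 7.21·I_D + 8.62 = 0, with roots I_D = 1.59 or 4.86 mA.
The root I_D = 4.86 mA gives V_GS = -2.75 V ≤ V_t, so take I_D = 1.59 mA.
Then V_GS = 3.14 V and V_DS = V_DD − I_D(R_D+R_S) = 15 − 1.59×6.5 = 4.69 V.
Saturation requires V_DS ≥ V_GS − V_t = 2.14 V; 4.69 ≥ 2.14 ✓.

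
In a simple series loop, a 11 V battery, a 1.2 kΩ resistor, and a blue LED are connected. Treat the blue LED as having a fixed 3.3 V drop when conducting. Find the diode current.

KVL around the loop: 11 = V_D + I·R = 3.3 + I × 1.2 kΩ.
So I = (11 − 3.3) / 1.2 kΩ = 7.7 / 1.2 = 6.42 mA.

I ≈ 6.4 mA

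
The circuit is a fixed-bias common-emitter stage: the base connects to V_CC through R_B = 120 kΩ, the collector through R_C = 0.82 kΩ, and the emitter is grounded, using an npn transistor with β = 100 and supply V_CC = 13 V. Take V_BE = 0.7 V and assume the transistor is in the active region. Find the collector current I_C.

I_C ≈ 10 mA

Base loop: V_CC = I_B·R_B + V_BE, so I_B = (13 − 0.7)/120 kΩ = 0.103 mA.
In the active region I_C = β·I_B = 100 × 0.103 = 10.2 mA.
Collector loop: V_CE = V_CC − I_C·R_C = 13 − 10.2×0.82 = 4.6 V.
Since V_CE = 4.6 V > V_CE(sat) ≈ 0.2 V, the transistor is in the active region as assumed.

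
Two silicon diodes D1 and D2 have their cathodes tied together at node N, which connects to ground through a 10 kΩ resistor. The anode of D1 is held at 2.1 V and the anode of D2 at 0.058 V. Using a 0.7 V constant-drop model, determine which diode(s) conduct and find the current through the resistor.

Assume both conduct. Then node N would need to be at both 2.1−0.7 = 1.4 V and 0.058−0.7 = -0.642 V, which is impossible.
Assume only D1 conducts: V_N = 2.1 − 0.7 = 1.4 V, so I_R = 1.4/10 = 0.14 mA.
Check D2: its anode-to-cathode voltage is 0.058 − 1.4 = -1.34 V < 0.7 V, so it is off. The assumption is consistent.

Only D1 conducts; I_R ≈ 0.14 mA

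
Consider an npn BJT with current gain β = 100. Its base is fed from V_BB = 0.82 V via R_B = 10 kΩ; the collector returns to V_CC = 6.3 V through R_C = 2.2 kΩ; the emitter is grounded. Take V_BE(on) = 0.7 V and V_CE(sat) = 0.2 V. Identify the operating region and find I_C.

Assume active. Base-emitter loop: I_B = (V_BB − V_BE)/R_B = (0.82 − 0.7)/10 = 0.012 mA.
I_C = β·I_B = 100×0.012 = 1.2 mA.
V_CE = V_CC − I_C·R_C = 6.3 − 1.2×2.2 = 3.66 V > V_CE(sat), so the active-region assumption holds.

active; I_C ≈ 1.2 mA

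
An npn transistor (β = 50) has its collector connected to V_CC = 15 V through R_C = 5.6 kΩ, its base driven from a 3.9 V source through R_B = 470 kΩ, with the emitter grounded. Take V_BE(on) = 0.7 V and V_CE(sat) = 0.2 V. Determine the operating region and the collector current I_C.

active; I_C ≈ 0.34 mA

Assume active. Base-emitter loop: I_B = (V_BB − V_BE)/R_B = (3.9 − 0.7)/470 = 0.00681 mA.
I_C = β·I_B = 50×0.00681 = 0.34 mA.
V_CE = V_CC − I_C·R_C = 15 − 0.34×5.6 = 13.1 V > V_CE(sat), so the active-region assumption holds.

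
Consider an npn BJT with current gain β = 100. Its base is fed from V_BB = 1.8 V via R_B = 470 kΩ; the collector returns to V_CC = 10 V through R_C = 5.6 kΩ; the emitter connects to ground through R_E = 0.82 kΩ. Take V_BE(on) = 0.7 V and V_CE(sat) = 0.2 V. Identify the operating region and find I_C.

active; I_C ≈ 0.2 mA

Assume active. Base-emitter loop: I_B = (V_BB − V_BE)/(R_B + (β+1)R_E) = (1.8 − 0.7)/(470 + 101×0.82) = 0.00199 mA.
I_C = β·I_B = 100×0.00199 = 0.199 mA.
V_CE = V_CC − I_C·R_C − I_E·R_E = 10 − 0.199×5.6 − 0.201×0.82 = 8.72 V > V_CE(sat), so the active-region assumption holds.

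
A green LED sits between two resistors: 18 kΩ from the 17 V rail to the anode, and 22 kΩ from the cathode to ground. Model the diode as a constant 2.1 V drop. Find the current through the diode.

I ≈ 0.37 mA

The two resistors are in series with the diode, so KVL gives 17 = I·18 + 2.1 + I·22.
I = (17 − 2.1) / (18 + 22) kΩ = 14.9 / 40 = 0.372 mA.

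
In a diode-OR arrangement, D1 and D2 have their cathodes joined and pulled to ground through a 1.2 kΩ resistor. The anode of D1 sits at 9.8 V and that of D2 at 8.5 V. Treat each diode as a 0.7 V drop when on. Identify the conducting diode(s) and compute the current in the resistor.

Assume both conduct. Then node N would need to be at both 9.8−0.7 = 9.1 V and 8.5−0.7 = 7.8 V, which is impossible.
Assume only D1 conducts: V_N = 9.8 − 0.7 = 9.1 V, so I_R = 9.1/1.2 = 7.58 mA.
Check D2: its anode-to-cathode voltage is 8.5 − 9.1 = -0.6 V < 0.7 V, so it is off. The assumption is consistent.

Only D1 conducts; I_R ≈ 7.6 mA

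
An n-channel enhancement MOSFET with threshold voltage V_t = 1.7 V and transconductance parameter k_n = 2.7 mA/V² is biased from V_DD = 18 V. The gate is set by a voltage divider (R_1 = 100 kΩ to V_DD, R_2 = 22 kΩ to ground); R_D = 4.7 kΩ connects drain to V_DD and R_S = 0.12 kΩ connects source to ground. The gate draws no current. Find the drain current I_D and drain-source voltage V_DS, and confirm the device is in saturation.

V_G = V_DD·R_2/(R_1+R_2) = 18×22/122 = 3.25 V.
Assume saturation: I_D = (k_n/2)(V_GS − V_t)² with V_GS = V_G − I_D·R_S = 3.25 − 0.12·I_D.
Substituting gives 0.0194·I_D² − 1.5·I_D + 3.23 = 0, with roots I_D = 2.21 or 75 mA.
The root I_D = 75 mA gives V_GS = -5.75 V ≤ V_t, so take I_D = 2.21 mA.
Then V_GS = 2.98 V and V_DS = V_DD − I_D(R_D+R_S) = 18 − 2.21×4.82 = 7.33 V.
Saturation requires V_DS ≥ V_GS − V_t = 1.28 V; 7.33 ≥ 1.28 ✓.

I_D ≈ 2.2 mA, V_DS ≈ 7.3 V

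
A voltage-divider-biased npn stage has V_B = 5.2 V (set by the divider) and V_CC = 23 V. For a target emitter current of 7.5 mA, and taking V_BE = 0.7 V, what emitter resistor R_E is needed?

V_E = V_B − V_BE = 5.2 − 0.7 = 4.5 V.
R_E = V_E / I_E = 4.5 / 7.5 = 0.6 kΩ.

R_E ≈ 0.6 kΩ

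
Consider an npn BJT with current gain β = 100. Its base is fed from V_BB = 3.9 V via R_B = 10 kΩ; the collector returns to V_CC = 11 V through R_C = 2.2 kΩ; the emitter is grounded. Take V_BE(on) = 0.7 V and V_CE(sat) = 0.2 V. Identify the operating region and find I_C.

Assume active: I_B = (3.9 − 0.7)/10 = 0.32 mA, giving I_C = β·I_B = 32 mA.
But then V_CE = 11 − 32×2.2 = -59.4 V < V_CE(sat) = 0.2 V — impossible in the active region.
So the transistor is saturated. With V_CE = 0.2 V, I_C = (V_CC − 0.2)/R_C = 10.8/2.2 = 4.91 mA.
Check: β·I_B = 32 mA > I_C = 4.91 mA, confirming saturation.

saturation; I_C ≈ 4.9 mA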